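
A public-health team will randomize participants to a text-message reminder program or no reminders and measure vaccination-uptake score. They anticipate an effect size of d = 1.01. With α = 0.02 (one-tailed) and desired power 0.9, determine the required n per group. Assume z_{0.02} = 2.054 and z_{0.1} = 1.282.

n = 22 per group

For two independent groups with equal n: n = 2·((z_{α} + z_β) / d)².
z_{α} + z_β = 2.054 + 1.282 = 3.336.
n = 2 × (3.336 / 1.01)² = 2 × 3.303² = 2 × 10.91 = 21.8.
Round up to the next whole participant.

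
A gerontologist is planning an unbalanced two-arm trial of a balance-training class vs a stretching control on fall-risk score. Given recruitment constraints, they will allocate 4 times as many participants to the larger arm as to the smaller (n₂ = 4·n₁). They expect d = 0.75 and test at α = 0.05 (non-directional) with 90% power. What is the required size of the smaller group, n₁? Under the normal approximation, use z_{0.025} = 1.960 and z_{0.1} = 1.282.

n₁ = 24

With allocation ratio k = n₂/n₁ = 4, Var(x̄₁−x̄₂) = σ²(1/n₁ + 1/(k·n₁)) = σ²·(k+1)/(k·n₁).
So n₁ = (1 + 1/k)·((z_{α/2} + z_β)/d)² = 1.250 × (3.242/0.75)².
n₁ = 1.250 × 18.69 = 23.4.
Round up: n₁ = 24, giving n₂ = 4 × 24 = 96.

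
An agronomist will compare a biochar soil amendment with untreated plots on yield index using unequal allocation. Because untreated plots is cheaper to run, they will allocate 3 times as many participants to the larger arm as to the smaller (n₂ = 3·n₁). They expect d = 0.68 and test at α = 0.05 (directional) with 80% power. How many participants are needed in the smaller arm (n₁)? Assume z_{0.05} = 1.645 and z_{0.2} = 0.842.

With allocation ratio k = n₂/n₁ = 3, Var(x̄₁−x̄₂) = σ²(1/n₁ + 1/(k·n₁)) = σ²·(k+1)/(k·n₁).
So n₁ = (1 + 1/k)·((z_{α} + z_β)/d)² = 1.333 × (2.487/0.68)².
n₁ = 1.333 × 13.38 = 17.8.
Round up: n₁ = 18, giving n₂ = 3 × 18 = 54.

n₁ = 18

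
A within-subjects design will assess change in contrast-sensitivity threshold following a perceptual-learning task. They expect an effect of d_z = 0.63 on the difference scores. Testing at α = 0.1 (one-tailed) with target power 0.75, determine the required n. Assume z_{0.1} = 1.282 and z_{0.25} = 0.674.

n = 10 pairs

For a paired (one-sample on differences) test: n = ((z_{α} + z_β) / d)².
z_{α} + z_β = 1.282 + 0.674 = 1.956.
n = (1.956 / 0.63)² = 3.105² = 9.64.
Round up.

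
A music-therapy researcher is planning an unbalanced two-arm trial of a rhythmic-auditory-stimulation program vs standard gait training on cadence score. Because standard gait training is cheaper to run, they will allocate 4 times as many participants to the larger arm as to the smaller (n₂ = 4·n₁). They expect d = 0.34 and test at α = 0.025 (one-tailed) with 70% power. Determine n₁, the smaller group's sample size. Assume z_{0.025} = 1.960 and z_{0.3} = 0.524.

With allocation ratio k = n₂/n₁ = 4, Var(x̄₁−x̄₂) = σ²(1/n₁ + 1/(k·n₁)) = σ²·(k+1)/(k·n₁).
So n₁ = (1 + 1/k)·((z_{α} + z_β)/d)² = 1.250 × (2.484/0.34)².
n₁ = 1.250 × 53.38 = 66.7.
Round up: n₁ = 67, giving n₂ = 4 × 67 = 268.

n₁ = 67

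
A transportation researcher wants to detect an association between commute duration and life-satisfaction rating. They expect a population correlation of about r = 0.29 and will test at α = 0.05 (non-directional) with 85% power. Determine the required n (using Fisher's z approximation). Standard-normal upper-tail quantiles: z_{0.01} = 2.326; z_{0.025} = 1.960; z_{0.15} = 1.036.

Fisher's z: C = ½·ln((1+r)/(1−r)) = ½·ln(1.8169) = 0.2986.
n = ((z_{α/2} + z_β)/C)² + 3.
(1.960 + 1.036) / 0.2986 = 2.996 / 0.2986 = 10.033.
n = 10.033² + 3 = 100.67 + 3 = 103.7.
Round up.

n = 104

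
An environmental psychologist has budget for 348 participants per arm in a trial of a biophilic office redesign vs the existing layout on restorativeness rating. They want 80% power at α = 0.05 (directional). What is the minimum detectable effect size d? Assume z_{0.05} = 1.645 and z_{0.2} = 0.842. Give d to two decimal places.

d_min ≈ 0.19

For two independent groups of n = 348 each: d_min = (z_{α} + z_β)·√(2/n).
z-sum = 1.645 + 0.842 = 2.487.
d_min = 2.487 × √(2/348) = 2.487 × 0.0758 = 0.189.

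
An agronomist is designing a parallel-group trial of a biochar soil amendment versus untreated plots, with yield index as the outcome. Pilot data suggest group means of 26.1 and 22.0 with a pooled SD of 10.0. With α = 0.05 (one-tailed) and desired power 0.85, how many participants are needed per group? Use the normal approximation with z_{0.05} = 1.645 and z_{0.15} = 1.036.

Cohen's d = |M₁ − M₂| / SD_pooled = |26.1 − 22.0| / 10.0 = 4.1 / 10.0 = 0.410.
For two independent groups with equal n: n = 2·((z_{α} + z_β) / d)².
z_{α} + z_β = 1.645 + 1.036 = 2.681.
n = 2 × (2.681 / 0.410)² = 2 × 6.539² = 2 × 42.76 = 85.5.
Round up to the next whole participant.

n = 86 per group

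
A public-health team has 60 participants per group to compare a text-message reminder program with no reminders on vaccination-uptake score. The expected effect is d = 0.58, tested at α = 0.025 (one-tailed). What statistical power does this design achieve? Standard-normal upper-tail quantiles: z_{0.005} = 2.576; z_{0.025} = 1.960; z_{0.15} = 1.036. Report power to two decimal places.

For two equal groups, power = Φ(d·√(n/2) − z_{α}).
d·√(n/2) = 0.58 × √(60/2) = 0.58 × 5.477 = 3.177.
z_β = 3.177 − 1.960 = 1.217.
Power = Φ(1.217) = 0.888.

power ≈ 0.89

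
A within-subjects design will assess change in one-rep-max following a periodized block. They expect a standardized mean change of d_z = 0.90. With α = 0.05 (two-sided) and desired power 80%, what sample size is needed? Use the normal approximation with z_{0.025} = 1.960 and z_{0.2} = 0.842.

n = 10 pairs

For a paired (one-sample on differences) test: n = ((z_{α/2} + z_β) / d)².
z_{α/2} + z_β = 1.960 + 0.842 = 2.802.
n = (2.802 / 0.90)² = 3.113² = 9.69.
Round up.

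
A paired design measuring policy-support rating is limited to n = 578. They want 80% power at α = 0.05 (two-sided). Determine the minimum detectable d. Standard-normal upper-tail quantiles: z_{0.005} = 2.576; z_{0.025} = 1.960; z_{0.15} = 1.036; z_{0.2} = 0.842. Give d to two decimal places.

For a single sample (or paired design) of n = 578: d_min = (z_{α/2} + z_β)/√n.
z-sum = 1.960 + 0.842 = 2.802.
d_min = 2.802 / √578 = 2.802 / 24.042 = 0.117.

d_min ≈ 0.12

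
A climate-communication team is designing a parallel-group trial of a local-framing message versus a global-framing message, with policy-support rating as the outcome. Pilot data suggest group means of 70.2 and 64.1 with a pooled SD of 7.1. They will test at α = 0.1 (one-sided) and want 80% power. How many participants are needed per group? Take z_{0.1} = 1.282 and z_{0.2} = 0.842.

n = 13 per group

Cohen's d = |M₁ − M₂| / SD_pooled = |70.2 − 64.1| / 7.1 = 6.1 / 7.1 = 0.859.
For two independent groups with equal n: n = 2·((z_{α} + z_β) / d)².
z_{α} + z_β = 1.282 + 0.842 = 2.124.
n = 2 × (2.124 / 0.859)² = 2 × 2.473² = 2 × 6.11 = 12.2.
Round up to the next whole participant.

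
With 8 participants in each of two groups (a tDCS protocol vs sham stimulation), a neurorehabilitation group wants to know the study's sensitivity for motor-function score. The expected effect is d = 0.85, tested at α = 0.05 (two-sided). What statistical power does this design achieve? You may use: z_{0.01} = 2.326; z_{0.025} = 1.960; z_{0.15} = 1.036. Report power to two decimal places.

power ≈ 0.40

For two equal groups, power = Φ(d·√(n/2) − z_{α/2}).
d·√(n/2) = 0.85 × √(8/2) = 0.85 × 2.000 = 1.700.
z_β = 1.700 − 1.960 = -0.260.
Power = Φ(-0.260) = 0.397.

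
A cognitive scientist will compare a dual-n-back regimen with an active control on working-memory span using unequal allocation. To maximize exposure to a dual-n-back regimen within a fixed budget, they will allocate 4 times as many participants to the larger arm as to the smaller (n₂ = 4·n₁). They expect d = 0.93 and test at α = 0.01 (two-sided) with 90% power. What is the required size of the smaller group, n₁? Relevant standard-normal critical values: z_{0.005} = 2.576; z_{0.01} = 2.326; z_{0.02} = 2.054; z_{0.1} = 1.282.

With allocation ratio k = n₂/n₁ = 4, Var(x̄₁−x̄₂) = σ²(1/n₁ + 1/(k·n₁)) = σ²·(k+1)/(k·n₁).
So n₁ = (1 + 1/k)·((z_{α/2} + z_β)/d)² = 1.250 × (3.858/0.93)².
n₁ = 1.250 × 17.21 = 21.5.
Round up: n₁ = 22, giving n₂ = 4 × 22 = 88.

n₁ = 22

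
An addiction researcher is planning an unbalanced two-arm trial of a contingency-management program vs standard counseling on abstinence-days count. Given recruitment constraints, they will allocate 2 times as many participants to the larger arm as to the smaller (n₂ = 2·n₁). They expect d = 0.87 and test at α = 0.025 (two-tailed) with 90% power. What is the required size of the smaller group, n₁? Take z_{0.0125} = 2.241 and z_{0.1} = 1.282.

n₁ = 25

With allocation ratio k = n₂/n₁ = 2, Var(x̄₁−x̄₂) = σ²(1/n₁ + 1/(k·n₁)) = σ²·(k+1)/(k·n₁).
So n₁ = (1 + 1/k)·((z_{α/2} + z_β)/d)² = 1.500 × (3.523/0.87)².
n₁ = 1.500 × 16.40 = 24.6.
Round up: n₁ = 25, giving n₂ = 2 × 25 = 50.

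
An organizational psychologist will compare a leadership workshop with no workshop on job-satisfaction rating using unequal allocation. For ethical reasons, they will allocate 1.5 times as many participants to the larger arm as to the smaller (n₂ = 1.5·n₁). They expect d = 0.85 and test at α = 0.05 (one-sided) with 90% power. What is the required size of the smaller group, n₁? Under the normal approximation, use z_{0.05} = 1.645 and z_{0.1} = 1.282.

n₁ = 20

With allocation ratio k = n₂/n₁ = 1.5, Var(x̄₁−x̄₂) = σ²(1/n₁ + 1/(k·n₁)) = σ²·(k+1)/(k·n₁).
So n₁ = (1 + 1/k)·((z_{α} + z_β)/d)² = 1.667 × (2.927/0.85)².
n₁ = 1.667 × 11.86 = 19.8.
Round up: n₁ = 20, giving n₂ = 1.5 × 20 = 30.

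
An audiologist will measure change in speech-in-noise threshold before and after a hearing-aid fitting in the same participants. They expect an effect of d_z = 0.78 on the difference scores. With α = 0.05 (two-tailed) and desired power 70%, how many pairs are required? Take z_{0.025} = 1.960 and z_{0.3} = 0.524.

For a paired (one-sample on differences) test: n = ((z_{α/2} + z_β) / d)².
z_{α/2} + z_β = 1.960 + 0.524 = 2.484.
n = (2.484 / 0.78)² = 3.185² = 10.14.
Round up.

n = 11 pairs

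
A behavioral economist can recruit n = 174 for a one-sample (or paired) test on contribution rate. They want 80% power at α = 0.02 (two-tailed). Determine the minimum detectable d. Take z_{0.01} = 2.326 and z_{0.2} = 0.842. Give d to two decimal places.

For a single sample (or paired design) of n = 174: d_min = (z_{α/2} + z_β)/√n.
z-sum = 2.326 + 0.842 = 3.168.
d_min = 3.168 / √174 = 3.168 / 13.191 = 0.240.

d_min ≈ 0.24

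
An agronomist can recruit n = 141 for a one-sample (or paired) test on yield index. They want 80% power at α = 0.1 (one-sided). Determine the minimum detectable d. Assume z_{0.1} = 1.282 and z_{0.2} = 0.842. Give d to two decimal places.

d_min ≈ 0.18

For a single sample (or paired design) of n = 141: d_min = (z_{α} + z_β)/√n.
z-sum = 1.282 + 0.842 = 2.124.
d_min = 2.124 / √141 = 2.124 / 11.874 = 0.179.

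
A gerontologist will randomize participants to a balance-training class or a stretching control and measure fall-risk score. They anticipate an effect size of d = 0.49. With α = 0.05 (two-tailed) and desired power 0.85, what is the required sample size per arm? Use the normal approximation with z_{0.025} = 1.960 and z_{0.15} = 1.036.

For two independent groups with equal n: n = 2·((z_{α/2} + z_β) / d)².
z_{α/2} + z_β = 1.960 + 1.036 = 2.996.
n = 2 × (2.996 / 0.49)² = 2 × 6.114² = 2 × 37.38 = 74.8.
Round up to the next whole participant.

n = 75 per group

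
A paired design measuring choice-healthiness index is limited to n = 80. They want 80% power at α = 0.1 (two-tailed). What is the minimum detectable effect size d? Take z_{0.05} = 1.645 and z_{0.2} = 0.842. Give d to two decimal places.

For a single sample (or paired design) of n = 80: d_min = (z_{α/2} + z_β)/√n.
z-sum = 1.645 + 0.842 = 2.487.
d_min = 2.487 / √80 = 2.487 / 8.944 = 0.278.

d_min ≈ 0.28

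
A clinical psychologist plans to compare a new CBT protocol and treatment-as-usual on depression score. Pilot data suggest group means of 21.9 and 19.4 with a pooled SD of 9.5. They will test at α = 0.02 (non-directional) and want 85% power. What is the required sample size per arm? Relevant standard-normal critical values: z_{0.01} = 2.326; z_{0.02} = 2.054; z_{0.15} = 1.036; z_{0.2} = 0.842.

Cohen's d = |M₁ − M₂| / SD_pooled = |21.9 − 19.4| / 9.5 = 2.5 / 9.5 = 0.263.
For two independent groups with equal n: n = 2·((z_{α/2} + z_β) / d)².
z_{α/2} + z_β = 2.326 + 1.036 = 3.362.
n = 2 × (3.362 / 0.263)² = 2 × 12.783² = 2 × 163.41 = 326.8.
Round up to the next whole participant.

n = 327 per group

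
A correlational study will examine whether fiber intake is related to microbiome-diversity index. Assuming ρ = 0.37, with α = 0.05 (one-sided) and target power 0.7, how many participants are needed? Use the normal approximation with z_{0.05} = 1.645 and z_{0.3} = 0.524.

n = 35

Fisher's z: C = ½·ln((1+r)/(1−r)) = ½·ln(2.1746) = 0.3884.
n = ((z_{α} + z_β)/C)² + 3.
(1.645 + 0.524) / 0.3884 = 2.169 / 0.3884 = 5.584.
n = 5.584² + 3 = 31.19 + 3 = 34.2.
Round up.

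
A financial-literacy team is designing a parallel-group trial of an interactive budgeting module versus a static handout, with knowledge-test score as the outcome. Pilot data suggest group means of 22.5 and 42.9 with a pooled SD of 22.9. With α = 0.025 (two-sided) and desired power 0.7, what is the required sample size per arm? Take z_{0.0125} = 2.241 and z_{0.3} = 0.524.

Cohen's d = |M₁ − M₂| / SD_pooled = |22.5 − 42.9| / 22.9 = 20.4 / 22.9 = 0.891.
For two independent groups with equal n: n = 2·((z_{α/2} + z_β) / d)².
z_{α/2} + z_β = 2.241 + 0.524 = 2.765.
n = 2 × (2.765 / 0.891)² = 2 × 3.103² = 2 × 9.63 = 19.3.
Round up to the next whole participant.

n = 20 per group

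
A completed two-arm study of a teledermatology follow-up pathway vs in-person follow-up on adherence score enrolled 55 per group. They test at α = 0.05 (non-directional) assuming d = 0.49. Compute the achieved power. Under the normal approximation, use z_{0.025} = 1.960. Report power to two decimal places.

For two equal groups, power = Φ(d·√(n/2) − z_{α/2}).
d·√(n/2) = 0.49 × √(55/2) = 0.49 × 5.244 = 2.570.
z_β = 2.570 − 1.960 = 0.610.
Power = Φ(0.610) = 0.729.

power ≈ 0.73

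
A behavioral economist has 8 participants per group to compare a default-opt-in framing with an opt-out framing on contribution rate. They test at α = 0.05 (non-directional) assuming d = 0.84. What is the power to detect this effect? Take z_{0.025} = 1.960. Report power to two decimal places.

For two equal groups, power = Φ(d·√(n/2) − z_{α/2}).
d·√(n/2) = 0.84 × √(8/2) = 0.84 × 2.000 = 1.680.
z_β = 1.680 − 1.960 = -0.280.
Power = Φ(-0.280) = 0.390.

power ≈ 0.39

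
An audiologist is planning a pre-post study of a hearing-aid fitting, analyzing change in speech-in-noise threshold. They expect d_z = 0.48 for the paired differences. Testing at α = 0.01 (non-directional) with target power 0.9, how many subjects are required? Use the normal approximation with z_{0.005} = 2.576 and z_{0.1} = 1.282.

n = 65 pairs

For a paired (one-sample on differences) test: n = ((z_{α/2} + z_β) / d)².
z_{α/2} + z_β = 2.576 + 1.282 = 3.858.
n = (3.858 / 0.48)² = 8.037² = 64.60.
Round up.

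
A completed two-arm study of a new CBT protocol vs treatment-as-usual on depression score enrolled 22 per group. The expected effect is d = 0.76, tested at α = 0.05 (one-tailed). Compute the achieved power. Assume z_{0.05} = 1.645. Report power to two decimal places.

For two equal groups, power = Φ(d·√(n/2) − z_{α}).
d·√(n/2) = 0.76 × √(22/2) = 0.76 × 3.317 = 2.521.
z_β = 2.521 − 1.645 = 0.876.
Power = Φ(0.876) = 0.809.

power ≈ 0.81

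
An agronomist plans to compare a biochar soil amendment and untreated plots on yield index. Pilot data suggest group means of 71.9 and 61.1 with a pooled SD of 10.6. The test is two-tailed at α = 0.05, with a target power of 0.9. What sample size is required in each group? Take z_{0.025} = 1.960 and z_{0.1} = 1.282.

Cohen's d = |M₁ − M₂| / SD_pooled = |71.9 − 61.1| / 10.6 = 10.8 / 10.6 = 1.019.
For two independent groups with equal n: n = 2·((z_{α/2} + z_β) / d)².
z_{α/2} + z_β = 1.960 + 1.282 = 3.242.
n = 2 × (3.242 / 1.019)² = 2 × 3.182² = 2 × 10.12 = 20.2.
Round up to the next whole participant.

n = 21 per group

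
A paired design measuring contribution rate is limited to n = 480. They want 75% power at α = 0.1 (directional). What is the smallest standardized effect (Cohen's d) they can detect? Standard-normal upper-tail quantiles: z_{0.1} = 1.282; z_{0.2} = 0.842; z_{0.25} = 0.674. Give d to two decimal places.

For a single sample (or paired design) of n = 480: d_min = (z_{α} + z_β)/√n.
z-sum = 1.282 + 0.674 = 1.956.
d_min = 1.956 / √480 = 1.956 / 21.909 = 0.089.

d_min ≈ 0.09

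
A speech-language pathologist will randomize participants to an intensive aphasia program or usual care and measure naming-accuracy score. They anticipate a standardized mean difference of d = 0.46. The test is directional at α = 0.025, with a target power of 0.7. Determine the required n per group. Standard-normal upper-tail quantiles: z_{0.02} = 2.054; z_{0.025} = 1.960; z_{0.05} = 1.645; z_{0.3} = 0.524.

n = 59 per group

For two independent groups with equal n: n = 2·((z_{α} + z_β) / d)².
z_{α} + z_β = 1.960 + 0.524 = 2.484.
n = 2 × (2.484 / 0.46)² = 2 × 5.400² = 2 × 29.16 = 58.3.
Round up to the next whole participant.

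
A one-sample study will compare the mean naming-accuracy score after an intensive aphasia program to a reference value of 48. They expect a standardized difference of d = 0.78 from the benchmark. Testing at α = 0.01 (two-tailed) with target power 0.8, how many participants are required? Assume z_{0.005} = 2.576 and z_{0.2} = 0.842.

For a one-sample test: n = ((z_{α/2} + z_β) / d)².
z_{α/2} + z_β = 2.576 + 0.842 = 3.418.
n = (3.418 / 0.78)² = 4.382² = 19.20.
Round up.

n = 20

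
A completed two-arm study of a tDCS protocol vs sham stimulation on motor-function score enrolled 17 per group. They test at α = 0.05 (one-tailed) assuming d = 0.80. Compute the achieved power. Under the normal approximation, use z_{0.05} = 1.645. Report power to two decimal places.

For two equal groups, power = Φ(d·√(n/2) − z_{α}).
d·√(n/2) = 0.80 × √(17/2) = 0.80 × 2.915 = 2.332.
z_β = 2.332 − 1.645 = 0.687.
Power = Φ(0.687) = 0.754.

power ≈ 0.75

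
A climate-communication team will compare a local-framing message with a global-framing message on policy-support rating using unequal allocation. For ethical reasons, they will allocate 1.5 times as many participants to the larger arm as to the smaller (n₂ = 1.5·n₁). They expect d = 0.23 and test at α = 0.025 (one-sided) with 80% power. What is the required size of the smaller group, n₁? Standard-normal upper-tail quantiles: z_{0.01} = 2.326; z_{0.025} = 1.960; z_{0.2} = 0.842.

n₁ = 248

With allocation ratio k = n₂/n₁ = 1.5, Var(x̄₁−x̄₂) = σ²(1/n₁ + 1/(k·n₁)) = σ²·(k+1)/(k·n₁).
So n₁ = (1 + 1/k)·((z_{α} + z_β)/d)² = 1.667 × (2.802/0.23)².
n₁ = 1.667 × 148.42 = 247.4.
Round up: n₁ = 248, giving n₂ = 1.5 × 248 = 372.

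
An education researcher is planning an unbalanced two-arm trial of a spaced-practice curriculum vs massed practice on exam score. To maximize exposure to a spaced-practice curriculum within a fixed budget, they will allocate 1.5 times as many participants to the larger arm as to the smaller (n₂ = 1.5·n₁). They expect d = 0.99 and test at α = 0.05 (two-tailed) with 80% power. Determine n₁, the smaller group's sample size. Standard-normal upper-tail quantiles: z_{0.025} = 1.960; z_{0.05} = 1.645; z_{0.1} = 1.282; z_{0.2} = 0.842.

n₁ = 14

With allocation ratio k = n₂/n₁ = 1.5, Var(x̄₁−x̄₂) = σ²(1/n₁ + 1/(k·n₁)) = σ²·(k+1)/(k·n₁).
So n₁ = (1 + 1/k)·((z_{α/2} + z_β)/d)² = 1.667 × (2.802/0.99)².
n₁ = 1.667 × 8.01 = 13.4.
Round up: n₁ = 14, giving n₂ = 1.5 × 14 = 21.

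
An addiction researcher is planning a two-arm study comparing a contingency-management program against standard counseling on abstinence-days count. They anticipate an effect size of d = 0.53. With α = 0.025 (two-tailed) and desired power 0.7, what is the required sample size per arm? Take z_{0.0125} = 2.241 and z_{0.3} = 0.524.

n = 55 per group

For two independent groups with equal n: n = 2·((z_{α/2} + z_β) / d)².
z_{α/2} + z_β = 2.241 + 0.524 = 2.765.
n = 2 × (2.765 / 0.53)² = 2 × 5.217² = 2 × 27.22 = 54.4.
Round up to the next whole participant.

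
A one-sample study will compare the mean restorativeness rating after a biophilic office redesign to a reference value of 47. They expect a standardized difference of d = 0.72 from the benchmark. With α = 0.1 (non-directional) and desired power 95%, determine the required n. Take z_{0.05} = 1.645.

n = 21

For a one-sample test: n = ((z_{α/2} + z_β) / d)².
z_{α/2} + z_β = 1.645 + 1.645 = 3.290.
n = (3.290 / 0.72)² = 4.569² = 20.88.
Round up.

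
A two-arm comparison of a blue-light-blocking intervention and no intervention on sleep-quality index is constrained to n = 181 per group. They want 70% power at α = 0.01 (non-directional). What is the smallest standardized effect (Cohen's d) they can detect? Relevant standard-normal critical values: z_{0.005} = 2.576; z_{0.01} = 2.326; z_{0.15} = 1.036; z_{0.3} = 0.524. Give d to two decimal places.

For two independent groups of n = 181 each: d_min = (z_{α/2} + z_β)·√(2/n).
z-sum = 2.576 + 0.524 = 3.100.
d_min = 3.100 × √(2/181) = 3.100 × 0.1051 = 0.326.

d_min ≈ 0.33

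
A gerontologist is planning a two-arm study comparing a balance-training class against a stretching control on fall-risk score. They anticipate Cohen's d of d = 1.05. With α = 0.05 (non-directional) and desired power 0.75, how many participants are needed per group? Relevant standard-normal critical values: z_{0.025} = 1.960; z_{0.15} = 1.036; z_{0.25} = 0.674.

n = 13 per group

For two independent groups with equal n: n = 2·((z_{α/2} + z_β) / d)².
z_{α/2} + z_β = 1.960 + 0.674 = 2.634.
n = 2 × (2.634 / 1.05)² = 2 × 2.509² = 2 × 6.29 = 12.6.
Round up to the next whole participant.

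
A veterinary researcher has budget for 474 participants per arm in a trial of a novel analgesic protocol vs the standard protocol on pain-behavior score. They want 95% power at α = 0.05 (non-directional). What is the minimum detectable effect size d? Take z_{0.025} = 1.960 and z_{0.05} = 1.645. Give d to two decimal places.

d_min ≈ 0.23

For two independent groups of n = 474 each: d_min = (z_{α/2} + z_β)·√(2/n).
z-sum = 1.960 + 1.645 = 3.605.
d_min = 3.605 × √(2/474) = 3.605 × 0.0650 = 0.234.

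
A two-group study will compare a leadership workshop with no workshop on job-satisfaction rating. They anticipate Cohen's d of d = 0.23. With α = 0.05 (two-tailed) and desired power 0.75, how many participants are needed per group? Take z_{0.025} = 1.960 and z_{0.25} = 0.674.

n = 263 per group

For two independent groups with equal n: n = 2·((z_{α/2} + z_β) / d)².
z_{α/2} + z_β = 1.960 + 0.674 = 2.634.
n = 2 × (2.634 / 0.23)² = 2 × 11.452² = 2 × 131.15 = 262.3.
Round up to the next whole participant.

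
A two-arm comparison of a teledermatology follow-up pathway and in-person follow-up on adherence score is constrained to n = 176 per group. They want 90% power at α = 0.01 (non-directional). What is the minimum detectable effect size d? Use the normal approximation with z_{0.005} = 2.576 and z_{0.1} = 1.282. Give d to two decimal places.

For two independent groups of n = 176 each: d_min = (z_{α/2} + z_β)·√(2/n).
z-sum = 2.576 + 1.282 = 3.858.
d_min = 3.858 × √(2/176) = 3.858 × 0.1066 = 0.411.

d_min ≈ 0.41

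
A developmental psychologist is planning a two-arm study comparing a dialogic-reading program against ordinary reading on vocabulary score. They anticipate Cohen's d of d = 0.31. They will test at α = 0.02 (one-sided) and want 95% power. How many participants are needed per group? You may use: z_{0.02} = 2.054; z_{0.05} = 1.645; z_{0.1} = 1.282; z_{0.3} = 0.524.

For two independent groups with equal n: n = 2·((z_{α} + z_β) / d)².
z_{α} + z_β = 2.054 + 1.645 = 3.699.
n = 2 × (3.699 / 0.31)² = 2 × 11.932² = 2 × 142.38 = 284.8.
Round up to the next whole participant.

n = 285 per group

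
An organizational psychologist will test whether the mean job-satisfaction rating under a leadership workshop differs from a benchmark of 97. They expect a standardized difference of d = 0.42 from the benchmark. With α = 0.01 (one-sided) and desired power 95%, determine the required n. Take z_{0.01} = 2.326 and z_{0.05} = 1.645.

n = 90

For a one-sample test: n = ((z_{α} + z_β) / d)².
z_{α} + z_β = 2.326 + 1.645 = 3.971.
n = (3.971 / 0.42)² = 9.455² = 89.39.
Round up.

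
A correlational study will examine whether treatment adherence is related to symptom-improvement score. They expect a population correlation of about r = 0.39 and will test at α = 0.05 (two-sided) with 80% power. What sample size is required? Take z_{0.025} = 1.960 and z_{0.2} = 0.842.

n = 50

Fisher's z: C = ½·ln((1+r)/(1−r)) = ½·ln(2.2787) = 0.4118.
n = ((z_{α/2} + z_β)/C)² + 3.
(1.960 + 0.842) / 0.4118 = 2.802 / 0.4118 = 6.804.
n = 6.804² + 3 = 46.30 + 3 = 49.3.
Round up.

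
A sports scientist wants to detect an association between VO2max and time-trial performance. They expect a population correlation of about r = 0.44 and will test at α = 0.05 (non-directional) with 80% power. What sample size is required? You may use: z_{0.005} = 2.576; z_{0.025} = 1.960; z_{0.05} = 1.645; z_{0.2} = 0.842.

Fisher's z: C = ½·ln((1+r)/(1−r)) = ½·ln(2.5714) = 0.4722.
n = ((z_{α/2} + z_β)/C)² + 3.
(1.960 + 0.842) / 0.4722 = 2.802 / 0.4722 = 5.934.
n = 5.934² + 3 = 35.21 + 3 = 38.2.
Round up.

n = 39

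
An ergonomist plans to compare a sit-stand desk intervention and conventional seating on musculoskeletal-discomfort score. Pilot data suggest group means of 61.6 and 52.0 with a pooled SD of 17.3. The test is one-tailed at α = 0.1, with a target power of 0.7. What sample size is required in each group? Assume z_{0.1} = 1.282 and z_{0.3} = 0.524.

n = 22 per group

Cohen's d = |M₁ − M₂| / SD_pooled = |61.6 − 52.0| / 17.3 = 9.6 / 17.3 = 0.555.
For two independent groups with equal n: n = 2·((z_{α} + z_β) / d)².
z_{α} + z_β = 1.282 + 0.524 = 1.806.
n = 2 × (1.806 / 0.555)² = 2 × 3.254² = 2 × 10.59 = 21.2.
Round up to the next whole participant.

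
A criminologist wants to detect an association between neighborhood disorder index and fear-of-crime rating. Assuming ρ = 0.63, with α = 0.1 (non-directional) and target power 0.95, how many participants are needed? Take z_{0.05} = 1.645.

Fisher's z: C = ½·ln((1+r)/(1−r)) = ½·ln(4.4054) = 0.7414.
n = ((z_{α/2} + z_β)/C)² + 3.
(1.645 + 1.645) / 0.7414 = 3.290 / 0.7414 = 4.438.
n = 4.438² + 3 = 19.69 + 3 = 22.7.
Round up.

n = 23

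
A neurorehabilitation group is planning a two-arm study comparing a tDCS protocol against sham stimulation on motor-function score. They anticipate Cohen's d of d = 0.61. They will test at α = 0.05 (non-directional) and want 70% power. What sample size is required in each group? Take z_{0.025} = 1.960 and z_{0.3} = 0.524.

For two independent groups with equal n: n = 2·((z_{α/2} + z_β) / d)².
z_{α/2} + z_β = 1.960 + 0.524 = 2.484.
n = 2 × (2.484 / 0.61)² = 2 × 4.072² = 2 × 16.58 = 33.2.
Round up to the next whole participant.

n = 34 per group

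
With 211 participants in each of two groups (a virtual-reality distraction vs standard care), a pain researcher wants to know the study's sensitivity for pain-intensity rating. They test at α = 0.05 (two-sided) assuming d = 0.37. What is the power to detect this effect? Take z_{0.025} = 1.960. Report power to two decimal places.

For two equal groups, power = Φ(d·√(n/2) − z_{α/2}).
d·√(n/2) = 0.37 × √(211/2) = 0.37 × 10.271 = 3.800.
z_β = 3.800 − 1.960 = 1.840.
Power = Φ(1.840) = 0.967.

power ≈ 0.97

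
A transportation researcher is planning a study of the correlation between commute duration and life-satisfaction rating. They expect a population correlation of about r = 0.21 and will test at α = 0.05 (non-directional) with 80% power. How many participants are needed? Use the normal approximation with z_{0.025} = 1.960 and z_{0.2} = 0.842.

Fisher's z: C = ½·ln((1+r)/(1−r)) = ½·ln(1.5316) = 0.2132.
n = ((z_{α/2} + z_β)/C)² + 3.
(1.960 + 0.842) / 0.2132 = 2.802 / 0.2132 = 13.143.
n = 13.143² + 3 = 172.73 + 3 = 175.7.
Round up.

n = 176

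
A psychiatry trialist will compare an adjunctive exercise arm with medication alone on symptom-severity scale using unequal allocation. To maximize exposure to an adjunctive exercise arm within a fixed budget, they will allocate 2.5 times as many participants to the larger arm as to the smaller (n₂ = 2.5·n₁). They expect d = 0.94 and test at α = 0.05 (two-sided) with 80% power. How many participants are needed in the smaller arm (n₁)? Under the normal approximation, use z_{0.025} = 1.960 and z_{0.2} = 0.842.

With allocation ratio k = n₂/n₁ = 2.5, Var(x̄₁−x̄₂) = σ²(1/n₁ + 1/(k·n₁)) = σ²·(k+1)/(k·n₁).
So n₁ = (1 + 1/k)·((z_{α/2} + z_β)/d)² = 1.400 × (2.802/0.94)².
n₁ = 1.400 × 8.89 = 12.4.
Round up: n₁ = 13, giving n₂ = ⌈2.5 × 13⌉ = ⌈32.5⌉ = 33.

n₁ = 13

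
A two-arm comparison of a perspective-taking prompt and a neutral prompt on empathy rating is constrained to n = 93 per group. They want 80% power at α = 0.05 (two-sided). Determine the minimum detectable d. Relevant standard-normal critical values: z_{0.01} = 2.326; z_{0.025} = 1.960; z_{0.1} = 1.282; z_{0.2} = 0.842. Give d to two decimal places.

For two independent groups of n = 93 each: d_min = (z_{α/2} + z_β)·√(2/n).
z-sum = 1.960 + 0.842 = 2.802.
d_min = 2.802 × √(2/93) = 2.802 × 0.1466 = 0.411.

d_min ≈ 0.41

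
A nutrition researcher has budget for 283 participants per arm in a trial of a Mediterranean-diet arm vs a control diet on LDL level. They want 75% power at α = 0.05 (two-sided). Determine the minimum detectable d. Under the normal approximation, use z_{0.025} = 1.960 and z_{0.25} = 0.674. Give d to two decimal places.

For two independent groups of n = 283 each: d_min = (z_{α/2} + z_β)·√(2/n).
z-sum = 1.960 + 0.674 = 2.634.
d_min = 2.634 × √(2/283) = 2.634 × 0.0841 = 0.221.

d_min ≈ 0.22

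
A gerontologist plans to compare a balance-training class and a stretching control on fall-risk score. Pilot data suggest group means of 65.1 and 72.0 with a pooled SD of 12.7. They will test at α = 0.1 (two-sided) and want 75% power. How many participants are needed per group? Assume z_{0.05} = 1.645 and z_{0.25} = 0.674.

n = 37 per group

Cohen's d = |M₁ − M₂| / SD_pooled = |65.1 − 72.0| / 12.7 = 6.9 / 12.7 = 0.543.
For two independent groups with equal n: n = 2·((z_{α/2} + z_β) / d)².
z_{α/2} + z_β = 1.645 + 0.674 = 2.319.
n = 2 × (2.319 / 0.543)² = 2 × 4.271² = 2 × 18.24 = 36.5.
Round up to the next whole participant.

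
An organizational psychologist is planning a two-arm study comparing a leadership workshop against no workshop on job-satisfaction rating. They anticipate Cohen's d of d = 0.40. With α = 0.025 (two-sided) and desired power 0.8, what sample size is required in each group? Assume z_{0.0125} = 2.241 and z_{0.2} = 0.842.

n = 119 per group

For two independent groups with equal n: n = 2·((z_{α/2} + z_β) / d)².
z_{α/2} + z_β = 2.241 + 0.842 = 3.083.
n = 2 × (3.083 / 0.40)² = 2 × 7.708² = 2 × 59.41 = 118.8.
Round up to the next whole participant.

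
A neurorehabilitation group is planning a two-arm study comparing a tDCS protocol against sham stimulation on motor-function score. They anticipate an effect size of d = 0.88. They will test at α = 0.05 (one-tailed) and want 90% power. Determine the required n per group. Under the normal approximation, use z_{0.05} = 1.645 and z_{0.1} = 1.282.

n = 23 per group

For two independent groups with equal n: n = 2·((z_{α} + z_β) / d)².
z_{α} + z_β = 1.645 + 1.282 = 2.927.
n = 2 × (2.927 / 0.88)² = 2 × 3.326² = 2 × 11.06 = 22.1.
Round up to the next whole participant.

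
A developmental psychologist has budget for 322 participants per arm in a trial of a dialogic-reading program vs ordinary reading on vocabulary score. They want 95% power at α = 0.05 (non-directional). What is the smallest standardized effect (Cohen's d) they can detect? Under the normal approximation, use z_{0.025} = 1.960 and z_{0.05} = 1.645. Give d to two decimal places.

d_min ≈ 0.28

For two independent groups of n = 322 each: d_min = (z_{α/2} + z_β)·√(2/n).
z-sum = 1.960 + 1.645 = 3.605.
d_min = 3.605 × √(2/322) = 3.605 × 0.0788 = 0.284.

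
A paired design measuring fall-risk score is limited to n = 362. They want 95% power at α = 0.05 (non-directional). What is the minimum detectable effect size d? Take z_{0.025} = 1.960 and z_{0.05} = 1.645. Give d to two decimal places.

d_min ≈ 0.19

For a single sample (or paired design) of n = 362: d_min = (z_{α/2} + z_β)/√n.
z-sum = 1.960 + 1.645 = 3.605.
d_min = 3.605 / √362 = 3.605 / 19.026 = 0.189.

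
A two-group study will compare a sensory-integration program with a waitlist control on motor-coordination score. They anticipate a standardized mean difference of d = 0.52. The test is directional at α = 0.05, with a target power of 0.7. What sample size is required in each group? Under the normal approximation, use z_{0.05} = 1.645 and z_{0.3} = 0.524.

n = 35 per group

For two independent groups with equal n: n = 2·((z_{α} + z_β) / d)².
z_{α} + z_β = 1.645 + 0.524 = 2.169.
n = 2 × (2.169 / 0.52)² = 2 × 4.171² = 2 × 17.40 = 34.8.
Round up to the next whole participant.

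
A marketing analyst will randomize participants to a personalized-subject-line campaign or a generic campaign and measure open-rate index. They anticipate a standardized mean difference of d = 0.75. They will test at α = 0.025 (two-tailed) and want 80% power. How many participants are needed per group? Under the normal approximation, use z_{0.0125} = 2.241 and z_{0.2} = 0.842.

For two independent groups with equal n: n = 2·((z_{α/2} + z_β) / d)².
z_{α/2} + z_β = 2.241 + 0.842 = 3.083.
n = 2 × (3.083 / 0.75)² = 2 × 4.111² = 2 × 16.90 = 33.8.
Round up to the next whole participant.

n = 34 per group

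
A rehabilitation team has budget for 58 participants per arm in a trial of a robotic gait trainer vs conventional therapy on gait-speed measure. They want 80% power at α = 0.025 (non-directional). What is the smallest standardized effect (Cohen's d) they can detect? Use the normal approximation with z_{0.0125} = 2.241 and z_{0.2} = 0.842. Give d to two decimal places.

d_min ≈ 0.57

For two independent groups of n = 58 each: d_min = (z_{α/2} + z_β)·√(2/n).
z-sum = 2.241 + 0.842 = 3.083.
d_min = 3.083 × √(2/58) = 3.083 × 0.1857 = 0.572.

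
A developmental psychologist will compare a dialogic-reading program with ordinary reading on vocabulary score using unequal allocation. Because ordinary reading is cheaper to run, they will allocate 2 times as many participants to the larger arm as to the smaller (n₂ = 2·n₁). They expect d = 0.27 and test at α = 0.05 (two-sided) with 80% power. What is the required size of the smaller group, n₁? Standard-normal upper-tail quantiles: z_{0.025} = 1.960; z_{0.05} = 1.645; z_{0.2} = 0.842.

n₁ = 162

With allocation ratio k = n₂/n₁ = 2, Var(x̄₁−x̄₂) = σ²(1/n₁ + 1/(k·n₁)) = σ²·(k+1)/(k·n₁).
So n₁ = (1 + 1/k)·((z_{α/2} + z_β)/d)² = 1.500 × (2.802/0.27)².
n₁ = 1.500 × 107.70 = 161.5.
Round up: n₁ = 162, giving n₂ = 2 × 162 = 324.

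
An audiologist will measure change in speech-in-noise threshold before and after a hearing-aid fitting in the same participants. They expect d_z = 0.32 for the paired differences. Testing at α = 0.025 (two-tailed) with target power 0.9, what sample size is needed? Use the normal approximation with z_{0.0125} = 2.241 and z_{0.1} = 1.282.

For a paired (one-sample on differences) test: n = ((z_{α/2} + z_β) / d)².
z_{α/2} + z_β = 2.241 + 1.282 = 3.523.
n = (3.523 / 0.32)² = 11.009² = 121.21.
Round up.

n = 122 pairs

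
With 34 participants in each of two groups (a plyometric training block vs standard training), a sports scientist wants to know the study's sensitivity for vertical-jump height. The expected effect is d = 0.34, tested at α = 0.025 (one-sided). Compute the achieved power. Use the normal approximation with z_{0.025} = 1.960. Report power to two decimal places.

power ≈ 0.29

For two equal groups, power = Φ(d·√(n/2) − z_{α}).
d·√(n/2) = 0.34 × √(34/2) = 0.34 × 4.123 = 1.402.
z_β = 1.402 − 1.960 = -0.558.
Power = Φ(-0.558) = 0.288.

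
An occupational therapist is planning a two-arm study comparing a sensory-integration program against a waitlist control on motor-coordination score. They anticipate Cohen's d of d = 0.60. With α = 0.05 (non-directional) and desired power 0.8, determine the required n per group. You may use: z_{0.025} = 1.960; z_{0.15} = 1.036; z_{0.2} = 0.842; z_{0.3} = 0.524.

For two independent groups with equal n: n = 2·((z_{α/2} + z_β) / d)².
z_{α/2} + z_β = 1.960 + 0.842 = 2.802.
n = 2 × (2.802 / 0.60)² = 2 × 4.670² = 2 × 21.81 = 43.6.
Round up to the next whole participant.

n = 44 per group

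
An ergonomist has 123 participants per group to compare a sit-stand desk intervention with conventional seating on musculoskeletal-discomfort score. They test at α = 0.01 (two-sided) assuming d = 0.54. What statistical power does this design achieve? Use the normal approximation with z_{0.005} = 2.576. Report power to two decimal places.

For two equal groups, power = Φ(d·√(n/2) − z_{α/2}).
d·√(n/2) = 0.54 × √(123/2) = 0.54 × 7.842 = 4.235.
z_β = 4.235 − 2.576 = 1.659.
Power = Φ(1.659) = 0.951.

power ≈ 0.95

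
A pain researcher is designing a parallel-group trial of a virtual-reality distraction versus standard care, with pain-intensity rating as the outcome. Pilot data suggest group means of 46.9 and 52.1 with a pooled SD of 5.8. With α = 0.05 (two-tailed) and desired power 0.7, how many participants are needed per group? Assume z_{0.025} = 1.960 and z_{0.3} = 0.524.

Cohen's d = |M₁ − M₂| / SD_pooled = |46.9 − 52.1| / 5.8 = 5.2 / 5.8 = 0.897.
For two independent groups with equal n: n = 2·((z_{α/2} + z_β) / d)².
z_{α/2} + z_β = 1.960 + 0.524 = 2.484.
n = 2 × (2.484 / 0.897)² = 2 × 2.769² = 2 × 7.67 = 15.3.
Round up to the next whole participant.

n = 16 per group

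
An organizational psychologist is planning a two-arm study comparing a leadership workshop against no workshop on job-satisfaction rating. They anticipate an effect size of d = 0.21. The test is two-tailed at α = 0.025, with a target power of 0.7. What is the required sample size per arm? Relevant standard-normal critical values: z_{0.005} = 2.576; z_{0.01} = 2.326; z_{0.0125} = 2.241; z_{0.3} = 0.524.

n = 347 per group

For two independent groups with equal n: n = 2·((z_{α/2} + z_β) / d)².
z_{α/2} + z_β = 2.241 + 0.524 = 2.765.
n = 2 × (2.765 / 0.21)² = 2 × 13.167² = 2 × 173.36 = 346.7.
Round up to the next whole participant.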